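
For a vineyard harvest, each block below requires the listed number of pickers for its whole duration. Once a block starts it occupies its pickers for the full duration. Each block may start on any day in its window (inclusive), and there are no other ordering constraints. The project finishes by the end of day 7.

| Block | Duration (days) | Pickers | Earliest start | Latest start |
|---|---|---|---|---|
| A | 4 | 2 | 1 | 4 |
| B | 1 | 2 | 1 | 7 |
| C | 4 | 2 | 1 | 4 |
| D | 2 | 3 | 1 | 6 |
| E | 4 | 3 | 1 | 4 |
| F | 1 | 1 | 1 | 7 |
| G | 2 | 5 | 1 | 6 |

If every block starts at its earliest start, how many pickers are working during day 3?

At early start, day 3 has: A, C, E.
Demand: 2 + 2 + 3 = 7.

7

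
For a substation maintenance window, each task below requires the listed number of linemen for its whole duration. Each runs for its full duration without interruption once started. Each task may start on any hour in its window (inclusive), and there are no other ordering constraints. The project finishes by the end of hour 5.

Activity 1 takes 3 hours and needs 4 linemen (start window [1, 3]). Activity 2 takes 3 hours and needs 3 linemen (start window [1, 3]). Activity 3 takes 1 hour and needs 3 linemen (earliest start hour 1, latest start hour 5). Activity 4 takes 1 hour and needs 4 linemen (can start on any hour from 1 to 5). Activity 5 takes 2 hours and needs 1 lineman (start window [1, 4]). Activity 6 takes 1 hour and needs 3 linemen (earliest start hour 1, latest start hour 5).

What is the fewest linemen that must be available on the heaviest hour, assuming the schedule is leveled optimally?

7

Early-start (Activity 1@1, Activity 2@1, Activity 3@1, Activity 4@1, Activity 5@1, Activity 6@1) gives peak 18: h1:18  h2:8  h3:7  h4:0  h5:0.
Shift Activity 3→4, Activity 4→5, Activity 5→4, Activity 6→4.
Schedule Activity 1@1, Activity 2@1, Activity 3@4, Activity 4@5, Activity 5@4, Activity 6@4: h1:7  h2:7  h3:7  h4:7  h5:5 — peak 7.
Total lineman-hours = 33 over 5 hours ⇒ peak ≥ ⌈33/5⌉ = 7, so 7 is optimal.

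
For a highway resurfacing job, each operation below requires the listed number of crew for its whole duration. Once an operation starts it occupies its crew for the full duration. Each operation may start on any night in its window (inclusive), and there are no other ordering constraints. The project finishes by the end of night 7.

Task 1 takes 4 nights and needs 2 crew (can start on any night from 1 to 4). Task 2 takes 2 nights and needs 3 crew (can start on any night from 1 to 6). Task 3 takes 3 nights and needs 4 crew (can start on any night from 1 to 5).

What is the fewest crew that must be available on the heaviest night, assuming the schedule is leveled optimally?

5

Early-start (Task 1@1, Task 2@1, Task 3@1) gives peak 9: n1:9  n2:9  n3:6  n4:2  n5:0  n6:0  n7:0.
Shift Task 3→5.
Schedule Task 1@1, Task 2@1, Task 3@5: n1:5  n2:5  n3:2  n4:2  n5:4  n6:4  n7:4 — peak 5.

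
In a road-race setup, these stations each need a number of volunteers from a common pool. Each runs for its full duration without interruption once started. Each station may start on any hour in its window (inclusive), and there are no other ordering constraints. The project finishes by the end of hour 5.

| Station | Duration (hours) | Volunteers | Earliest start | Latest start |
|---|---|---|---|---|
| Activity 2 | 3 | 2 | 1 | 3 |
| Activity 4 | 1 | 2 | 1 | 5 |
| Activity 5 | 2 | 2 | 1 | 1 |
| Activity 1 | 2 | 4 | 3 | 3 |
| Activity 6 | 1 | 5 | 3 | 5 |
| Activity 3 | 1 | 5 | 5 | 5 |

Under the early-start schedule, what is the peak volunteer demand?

Early-start schedule: Activity 2@1, Activity 4@1, Activity 5@1, Activity 1@3, Activity 6@3, Activity 3@5.
Load per hour: hour 1: 6, hour 2: 4, hour 3: 11, hour 4: 4, hour 5: 5.
Peak is 11.

11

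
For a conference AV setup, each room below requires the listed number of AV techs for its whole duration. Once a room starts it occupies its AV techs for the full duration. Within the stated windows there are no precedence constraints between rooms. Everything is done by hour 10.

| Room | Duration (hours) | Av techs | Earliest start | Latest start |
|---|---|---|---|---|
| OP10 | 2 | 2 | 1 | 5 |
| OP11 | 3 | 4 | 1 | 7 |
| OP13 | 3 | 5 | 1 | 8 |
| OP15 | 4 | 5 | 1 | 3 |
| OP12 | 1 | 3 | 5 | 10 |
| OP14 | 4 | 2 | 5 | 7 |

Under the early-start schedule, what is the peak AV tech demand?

Early-start schedule: OP10@1, OP11@1, OP13@1, OP15@1, OP12@5, OP14@5.
Load per hour: hour 1: 16, hour 2: 16, hour 3: 14, hour 4: 5, hour 5: 5, hour 6: 2, hour 7: 2, hour 8: 2, hour 9: 0, hour 10: 0.
Peak is 16.

16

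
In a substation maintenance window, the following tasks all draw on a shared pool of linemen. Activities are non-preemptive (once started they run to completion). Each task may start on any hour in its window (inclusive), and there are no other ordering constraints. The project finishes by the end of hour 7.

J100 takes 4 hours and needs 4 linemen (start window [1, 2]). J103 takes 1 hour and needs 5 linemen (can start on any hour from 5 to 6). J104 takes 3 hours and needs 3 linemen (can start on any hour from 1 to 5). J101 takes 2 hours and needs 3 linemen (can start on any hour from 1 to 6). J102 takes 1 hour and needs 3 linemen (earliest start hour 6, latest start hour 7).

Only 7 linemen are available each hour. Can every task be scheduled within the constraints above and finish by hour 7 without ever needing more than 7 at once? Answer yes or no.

yes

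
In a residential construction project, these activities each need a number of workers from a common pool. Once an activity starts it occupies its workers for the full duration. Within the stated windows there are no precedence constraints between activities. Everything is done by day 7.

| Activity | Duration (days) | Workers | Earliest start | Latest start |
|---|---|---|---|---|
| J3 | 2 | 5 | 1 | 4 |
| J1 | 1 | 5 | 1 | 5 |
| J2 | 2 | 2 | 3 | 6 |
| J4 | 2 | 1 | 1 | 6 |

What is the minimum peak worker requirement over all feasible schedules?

Early-start (J3@1, J1@1, J2@3, J4@1) gives peak 11: d1:11  d2:6  d3:2  d4:2  d5:0  d6:0  d7:0.
Shift J1→3, J2→4, J4→4.
Schedule J3@1, J1@3, J2@4, J4@4: d1:5  d2:5  d3:5  d4:3  d5:3  d6:0  d7:0 — peak 5.

5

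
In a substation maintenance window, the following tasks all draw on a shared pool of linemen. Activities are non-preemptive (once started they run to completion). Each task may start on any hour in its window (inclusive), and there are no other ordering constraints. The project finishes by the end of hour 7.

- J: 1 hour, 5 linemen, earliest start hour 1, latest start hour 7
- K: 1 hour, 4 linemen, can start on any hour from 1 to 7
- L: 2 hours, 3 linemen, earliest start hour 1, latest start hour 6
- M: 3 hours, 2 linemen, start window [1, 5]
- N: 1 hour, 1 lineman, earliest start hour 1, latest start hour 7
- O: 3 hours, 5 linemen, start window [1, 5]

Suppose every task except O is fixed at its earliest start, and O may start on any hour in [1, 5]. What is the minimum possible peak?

15

O@1: h1:20  h2:10  h3:7  h4:0  h5:0  h6:0  h7:0 → peak 20
O@2: h1:15  h2:10  h3:7  h4:5  h5:0  h6:0  h7:0 → peak 15
O@3: h1:15  h2:5  h3:7  h4:5  h5:5  h6:0  h7:0 → peak 15
O@4: h1:15  h2:5  h3:2  h4:5  h5:5  h6:5  h7:0 → peak 15
O@5: h1:15  h2:5  h3:2  h4:0  h5:5  h6:5  h7:5 → peak 15
Best is O@2, peak 15.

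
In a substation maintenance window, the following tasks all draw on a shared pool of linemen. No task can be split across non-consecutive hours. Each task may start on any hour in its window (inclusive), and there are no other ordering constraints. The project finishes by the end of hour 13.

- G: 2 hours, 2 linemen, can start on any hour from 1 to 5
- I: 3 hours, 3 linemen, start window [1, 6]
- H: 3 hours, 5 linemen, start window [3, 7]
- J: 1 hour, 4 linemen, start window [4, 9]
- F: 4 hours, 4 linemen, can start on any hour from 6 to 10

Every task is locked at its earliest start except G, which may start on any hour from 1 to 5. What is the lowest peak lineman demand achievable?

9

G@1: h1:5  h2:5  h3:8  h4:9  h5:5  h6:4  h7:4  h8:4  h9:4  h10:0  h11:0  h12:0  h13:0 → peak 9
G@2: h1:3  h2:5  h3:10  h4:9  h5:5  h6:4  h7:4  h8:4  h9:4  h10:0  h11:0  h12:0  h13:0 → peak 10
G@3: h1:3  h2:3  h3:10  h4:11  h5:5  h6:4  h7:4  h8:4  h9:4  h10:0  h11:0  h12:0  h13:0 → peak 11
G@4: h1:3  h2:3  h3:8  h4:11  h5:7  h6:4  h7:4  h8:4  h9:4  h10:0  h11:0  h12:0  h13:0 → peak 11
G@5: h1:3  h2:3  h3:8  h4:9  h5:7  h6:6  h7:4  h8:4  h9:4  h10:0  h11:0  h12:0  h13:0 → peak 9
Best is G@1, peak 9.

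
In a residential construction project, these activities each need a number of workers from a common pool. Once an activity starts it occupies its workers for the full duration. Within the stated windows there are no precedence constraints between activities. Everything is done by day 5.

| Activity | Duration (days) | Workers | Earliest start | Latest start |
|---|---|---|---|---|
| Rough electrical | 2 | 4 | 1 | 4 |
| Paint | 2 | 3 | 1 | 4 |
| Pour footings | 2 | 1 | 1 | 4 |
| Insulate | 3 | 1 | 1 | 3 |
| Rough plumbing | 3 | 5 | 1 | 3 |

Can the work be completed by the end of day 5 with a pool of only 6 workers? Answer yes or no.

Total worker-days = 34; over 5 days the average is 34/5 > 6, so some day must exceed 6.

no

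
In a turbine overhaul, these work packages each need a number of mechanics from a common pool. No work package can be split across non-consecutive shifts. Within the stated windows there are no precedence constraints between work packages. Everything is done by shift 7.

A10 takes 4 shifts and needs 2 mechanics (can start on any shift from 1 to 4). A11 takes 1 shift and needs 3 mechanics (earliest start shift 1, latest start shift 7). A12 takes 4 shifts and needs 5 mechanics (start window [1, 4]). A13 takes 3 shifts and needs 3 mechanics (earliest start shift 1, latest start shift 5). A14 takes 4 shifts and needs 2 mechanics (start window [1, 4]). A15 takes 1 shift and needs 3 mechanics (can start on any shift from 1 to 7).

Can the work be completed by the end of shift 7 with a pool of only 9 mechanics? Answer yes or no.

yes

Schedule A10@1, A11@1, A12@2, A13@5, A14@1, A15@6: s1:7  s2:9  s3:9  s4:9  s5:8  s6:6  s7:3 — peak 9 ≤ 9.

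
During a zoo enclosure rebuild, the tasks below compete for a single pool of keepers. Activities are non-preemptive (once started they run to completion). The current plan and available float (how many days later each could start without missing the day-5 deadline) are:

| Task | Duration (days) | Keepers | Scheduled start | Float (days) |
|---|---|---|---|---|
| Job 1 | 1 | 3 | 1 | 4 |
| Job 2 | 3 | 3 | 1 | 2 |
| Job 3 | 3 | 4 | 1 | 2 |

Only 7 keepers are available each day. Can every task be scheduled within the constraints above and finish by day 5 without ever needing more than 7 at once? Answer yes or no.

yes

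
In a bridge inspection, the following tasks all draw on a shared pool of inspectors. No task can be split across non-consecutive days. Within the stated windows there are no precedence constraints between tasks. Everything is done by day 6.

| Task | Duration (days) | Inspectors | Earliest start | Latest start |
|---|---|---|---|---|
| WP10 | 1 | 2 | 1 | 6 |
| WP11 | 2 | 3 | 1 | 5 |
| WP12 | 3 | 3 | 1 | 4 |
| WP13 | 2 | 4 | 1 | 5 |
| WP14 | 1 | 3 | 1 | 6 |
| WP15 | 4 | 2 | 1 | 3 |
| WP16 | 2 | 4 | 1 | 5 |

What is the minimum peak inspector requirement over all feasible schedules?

8

Early-start (WP10@1, WP11@1, WP12@1, WP13@1, WP14@1, WP15@1, WP16@1) gives peak 21: d1:21  d2:16  d3:5  d4:2  d5:0  d6:0.
Shift WP12→2, WP13→5, WP14→3, WP16→5.
Schedule WP10@1, WP11@1, WP12@2, WP13@5, WP14@3, WP15@1, WP16@5: d1:7  d2:8  d3:8  d4:5  d5:8  d6:8 — peak 8.
Total inspector-days = 44 over 6 days ⇒ peak ≥ ⌈44/6⌉ = 8, so 8 is optimal.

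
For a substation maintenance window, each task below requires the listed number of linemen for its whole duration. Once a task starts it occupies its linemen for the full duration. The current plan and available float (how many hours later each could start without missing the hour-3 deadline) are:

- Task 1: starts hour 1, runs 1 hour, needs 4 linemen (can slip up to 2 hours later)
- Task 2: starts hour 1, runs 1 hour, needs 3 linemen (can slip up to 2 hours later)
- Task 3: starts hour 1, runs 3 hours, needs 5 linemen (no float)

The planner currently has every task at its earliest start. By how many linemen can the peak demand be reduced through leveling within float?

Early-start peak: h1:12  h2:5  h3:5 ⇒ 12.
Leveled (Task 1@1, Task 2@2, Task 3@1): h1:9  h2:8  h3:5 ⇒ 9.
Reduction 12 − 9 = 3.

3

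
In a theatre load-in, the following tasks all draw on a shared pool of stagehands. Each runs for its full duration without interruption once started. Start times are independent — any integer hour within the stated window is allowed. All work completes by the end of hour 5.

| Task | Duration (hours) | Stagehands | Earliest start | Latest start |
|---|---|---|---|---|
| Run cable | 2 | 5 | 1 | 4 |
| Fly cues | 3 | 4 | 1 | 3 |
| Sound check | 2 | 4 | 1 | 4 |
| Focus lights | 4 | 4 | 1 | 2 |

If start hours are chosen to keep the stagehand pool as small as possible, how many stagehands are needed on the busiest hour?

Early-start (Run cable@1, Fly cues@1, Sound check@1, Focus lights@1) gives peak 17: h1:17  h2:17  h3:8  h4:4  h5:0.
Shift Fly cues→3, Sound check→3.
Schedule Run cable@1, Fly cues@3, Sound check@3, Focus lights@1: h1:9  h2:9  h3:12  h4:12  h5:4 — peak 12.

12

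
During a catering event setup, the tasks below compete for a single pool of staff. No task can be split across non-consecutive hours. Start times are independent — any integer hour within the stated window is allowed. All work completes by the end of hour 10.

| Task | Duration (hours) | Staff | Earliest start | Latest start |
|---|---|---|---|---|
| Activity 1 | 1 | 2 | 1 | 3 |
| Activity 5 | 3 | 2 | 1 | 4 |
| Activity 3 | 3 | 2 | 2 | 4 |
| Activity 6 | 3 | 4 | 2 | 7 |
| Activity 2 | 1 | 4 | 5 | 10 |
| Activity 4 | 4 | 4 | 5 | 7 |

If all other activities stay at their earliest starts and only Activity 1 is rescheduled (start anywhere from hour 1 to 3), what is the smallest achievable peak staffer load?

Activity 1@1: h1:4  h2:8  h3:8  h4:6  h5:8  h6:4  h7:4  h8:4  h9:0  h10:0 → peak 8
Activity 1@2: h1:2  h2:10  h3:8  h4:6  h5:8  h6:4  h7:4  h8:4  h9:0  h10:0 → peak 10
Activity 1@3: h1:2  h2:8  h3:10  h4:6  h5:8  h6:4  h7:4  h8:4  h9:0  h10:0 → peak 10
Best is Activity 1@1, peak 8.

8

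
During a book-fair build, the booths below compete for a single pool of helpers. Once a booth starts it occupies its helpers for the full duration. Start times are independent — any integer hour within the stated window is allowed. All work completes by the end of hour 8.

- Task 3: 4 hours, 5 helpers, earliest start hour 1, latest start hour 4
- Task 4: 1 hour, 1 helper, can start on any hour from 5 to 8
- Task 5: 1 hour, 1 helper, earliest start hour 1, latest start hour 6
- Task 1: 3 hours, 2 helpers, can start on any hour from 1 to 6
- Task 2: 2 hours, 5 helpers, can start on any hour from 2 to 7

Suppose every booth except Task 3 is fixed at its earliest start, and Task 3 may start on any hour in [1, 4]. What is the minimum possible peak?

Task 3@1: h1:8  h2:12  h3:12  h4:5  h5:1  h6:0  h7:0  h8:0 → peak 12
Task 3@2: h1:3  h2:12  h3:12  h4:5  h5:6  h6:0  h7:0  h8:0 → peak 12
Task 3@3: h1:3  h2:7  h3:12  h4:5  h5:6  h6:5  h7:0  h8:0 → peak 12
Task 3@4: h1:3  h2:7  h3:7  h4:5  h5:6  h6:5  h7:5  h8:0 → peak 7
Best is Task 3@4, peak 7.

7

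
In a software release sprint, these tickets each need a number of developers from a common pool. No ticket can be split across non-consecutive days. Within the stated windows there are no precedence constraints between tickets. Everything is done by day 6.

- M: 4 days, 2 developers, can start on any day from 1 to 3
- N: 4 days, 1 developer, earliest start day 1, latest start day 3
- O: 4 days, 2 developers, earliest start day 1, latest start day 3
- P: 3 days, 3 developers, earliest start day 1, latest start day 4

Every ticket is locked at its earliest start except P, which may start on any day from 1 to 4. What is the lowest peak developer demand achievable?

P@1: d1:8  d2:8  d3:8  d4:5  d5:0  d6:0 → peak 8
P@2: d1:5  d2:8  d3:8  d4:8  d5:0  d6:0 → peak 8
P@3: d1:5  d2:5  d3:8  d4:8  d5:3  d6:0 → peak 8
P@4: d1:5  d2:5  d3:5  d4:8  d5:3  d6:3 → peak 8
Best is P@1, peak 8.

8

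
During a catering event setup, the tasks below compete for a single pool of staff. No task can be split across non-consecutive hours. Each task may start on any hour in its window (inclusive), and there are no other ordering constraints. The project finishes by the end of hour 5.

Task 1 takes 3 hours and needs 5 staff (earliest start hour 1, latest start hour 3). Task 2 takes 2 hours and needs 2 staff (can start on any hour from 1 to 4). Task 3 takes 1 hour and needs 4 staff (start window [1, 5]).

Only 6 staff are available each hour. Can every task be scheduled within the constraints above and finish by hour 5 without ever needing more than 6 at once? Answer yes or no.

yes

Schedule Task 1@1, Task 2@4, Task 3@4: h1:5  h2:5  h3:5  h4:6  h5:2 — peak 6 ≤ 6.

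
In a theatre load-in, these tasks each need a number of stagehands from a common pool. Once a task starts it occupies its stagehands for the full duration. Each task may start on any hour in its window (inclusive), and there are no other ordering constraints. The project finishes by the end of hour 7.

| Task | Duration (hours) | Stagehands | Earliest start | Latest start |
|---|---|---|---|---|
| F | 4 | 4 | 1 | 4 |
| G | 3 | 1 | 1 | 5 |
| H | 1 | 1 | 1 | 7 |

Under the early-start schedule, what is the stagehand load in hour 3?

5

At early start, hour 3 has: F, G.
Demand: 4 + 1 = 5.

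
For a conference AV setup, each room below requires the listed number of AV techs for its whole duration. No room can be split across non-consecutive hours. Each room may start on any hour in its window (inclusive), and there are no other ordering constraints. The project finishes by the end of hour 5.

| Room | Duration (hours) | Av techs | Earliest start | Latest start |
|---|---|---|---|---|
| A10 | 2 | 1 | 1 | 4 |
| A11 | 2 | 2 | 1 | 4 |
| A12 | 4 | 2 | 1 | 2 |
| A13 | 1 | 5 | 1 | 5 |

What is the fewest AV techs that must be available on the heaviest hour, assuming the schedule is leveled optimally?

Early-start (A10@1, A11@1, A12@1, A13@1) gives peak 10: h1:10  h2:5  h3:2  h4:2  h5:0.
Shift A13→5.
Schedule A10@1, A11@1, A12@1, A13@5: h1:5  h2:5  h3:2  h4:2  h5:5 — peak 5.

5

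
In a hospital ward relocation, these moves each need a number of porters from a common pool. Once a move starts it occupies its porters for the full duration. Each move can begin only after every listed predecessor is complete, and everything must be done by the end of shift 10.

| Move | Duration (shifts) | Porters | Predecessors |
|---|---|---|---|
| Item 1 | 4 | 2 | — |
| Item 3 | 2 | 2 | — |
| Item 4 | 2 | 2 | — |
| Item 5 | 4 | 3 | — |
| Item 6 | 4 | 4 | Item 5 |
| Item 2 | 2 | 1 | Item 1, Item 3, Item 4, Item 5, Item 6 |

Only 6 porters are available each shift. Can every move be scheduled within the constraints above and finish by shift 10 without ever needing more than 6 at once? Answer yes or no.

yes

Schedule Item 1@1, Item 3@5, Item 4@7, Item 5@1, Item 6@5, Item 2@9: s1:5  s2:5  s3:5  s4:5  s5:6  s6:6  s7:6  s8:6  s9:1  s10:1 — peak 6 ≤ 6.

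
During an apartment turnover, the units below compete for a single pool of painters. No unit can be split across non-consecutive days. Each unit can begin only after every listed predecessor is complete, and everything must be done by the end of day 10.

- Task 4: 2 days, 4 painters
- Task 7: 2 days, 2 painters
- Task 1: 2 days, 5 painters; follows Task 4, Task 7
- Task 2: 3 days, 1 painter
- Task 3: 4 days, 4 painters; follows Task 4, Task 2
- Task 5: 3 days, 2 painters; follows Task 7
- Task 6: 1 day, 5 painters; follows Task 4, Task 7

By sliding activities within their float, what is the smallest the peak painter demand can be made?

Early-start (Task 4@1, Task 7@1, Task 1@3, Task 2@1, Task 3@4, Task 5@3, Task 6@3) gives peak 13: d1:7  d2:7  d3:13  d4:11  d5:6  d6:4  d7:4  d8:0  d9:0  d10:0.
Shift Task 2→3, Task 3→6, Task 5→5, Task 6→10.
Schedule Task 4@1, Task 7@1, Task 1@3, Task 2@3, Task 3@6, Task 5@5, Task 6@10: d1:6  d2:6  d3:6  d4:6  d5:3  d6:6  d7:6  d8:4  d9:4  d10:5 — peak 6.
Total painter-days = 52 over 10 days ⇒ peak ≥ ⌈52/10⌉ = 6, so 6 is optimal.

6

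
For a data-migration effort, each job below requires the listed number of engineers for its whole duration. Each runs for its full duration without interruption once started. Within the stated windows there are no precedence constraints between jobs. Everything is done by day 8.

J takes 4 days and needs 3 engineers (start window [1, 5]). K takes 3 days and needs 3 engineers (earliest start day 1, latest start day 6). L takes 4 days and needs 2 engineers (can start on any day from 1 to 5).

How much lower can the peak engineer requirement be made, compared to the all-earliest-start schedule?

3

Early-start peak: d1:8  d2:8  d3:8  d4:5  d5:0  d6:0  d7:0  d8:0 ⇒ 8.
Leveled (J@1, K@5, L@1): d1:5  d2:5  d3:5  d4:5  d5:3  d6:3  d7:3  d8:0 ⇒ 5.
Reduction 8 − 5 = 3.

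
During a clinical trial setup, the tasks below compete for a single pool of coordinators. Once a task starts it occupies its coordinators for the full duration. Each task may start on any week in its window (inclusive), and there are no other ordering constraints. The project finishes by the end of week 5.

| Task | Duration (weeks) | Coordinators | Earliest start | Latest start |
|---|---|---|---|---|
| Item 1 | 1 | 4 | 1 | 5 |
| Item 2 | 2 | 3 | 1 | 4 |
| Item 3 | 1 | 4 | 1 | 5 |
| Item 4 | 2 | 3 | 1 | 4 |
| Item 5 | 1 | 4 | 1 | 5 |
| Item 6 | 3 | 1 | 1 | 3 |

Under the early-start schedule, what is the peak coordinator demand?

Early-start schedule: Item 1@1, Item 2@1, Item 3@1, Item 4@1, Item 5@1, Item 6@1.
Load per week: week 1: 19, week 2: 7, week 3: 1, week 4: 0, week 5: 0.
Peak is 19.

19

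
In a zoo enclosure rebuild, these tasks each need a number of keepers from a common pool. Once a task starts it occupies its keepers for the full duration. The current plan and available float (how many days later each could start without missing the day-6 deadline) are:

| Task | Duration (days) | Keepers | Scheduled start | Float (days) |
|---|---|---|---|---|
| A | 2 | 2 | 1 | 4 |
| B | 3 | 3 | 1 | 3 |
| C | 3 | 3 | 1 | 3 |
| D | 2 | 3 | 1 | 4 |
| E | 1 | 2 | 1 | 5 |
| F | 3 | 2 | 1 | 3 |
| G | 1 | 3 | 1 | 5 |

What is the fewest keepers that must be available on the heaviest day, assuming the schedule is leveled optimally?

7

Early-start (A@1, B@1, C@1, D@1, E@1, F@1, G@1) gives peak 18: d1:18  d2:13  d3:8  d4:0  d5:0  d6:0.
Shift C→4, D→4, E→3, G→6.
Schedule A@1, B@1, C@4, D@4, E@3, F@1, G@6: d1:7  d2:7  d3:7  d4:6  d5:6  d6:6 — peak 7.
Total keeper-days = 39 over 6 days ⇒ peak ≥ ⌈39/6⌉ = 7, so 7 is optimal.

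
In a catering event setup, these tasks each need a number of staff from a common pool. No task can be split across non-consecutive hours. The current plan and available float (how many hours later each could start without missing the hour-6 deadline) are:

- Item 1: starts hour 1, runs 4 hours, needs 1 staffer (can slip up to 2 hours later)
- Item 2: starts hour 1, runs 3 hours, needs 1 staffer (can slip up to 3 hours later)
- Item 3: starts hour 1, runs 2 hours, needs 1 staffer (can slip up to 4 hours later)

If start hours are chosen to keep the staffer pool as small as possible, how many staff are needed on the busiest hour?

Early-start (Item 1@1, Item 2@1, Item 3@1) gives peak 3: h1:3  h2:3  h3:2  h4:1  h5:0  h6:0.
Shift Item 3→4.
Schedule Item 1@1, Item 2@1, Item 3@4: h1:2  h2:2  h3:2  h4:2  h5:1  h6:0 — peak 2.
Total staffer-hours = 9 over 6 hours ⇒ peak ≥ ⌈9/6⌉ = 2, so 2 is optimal.

2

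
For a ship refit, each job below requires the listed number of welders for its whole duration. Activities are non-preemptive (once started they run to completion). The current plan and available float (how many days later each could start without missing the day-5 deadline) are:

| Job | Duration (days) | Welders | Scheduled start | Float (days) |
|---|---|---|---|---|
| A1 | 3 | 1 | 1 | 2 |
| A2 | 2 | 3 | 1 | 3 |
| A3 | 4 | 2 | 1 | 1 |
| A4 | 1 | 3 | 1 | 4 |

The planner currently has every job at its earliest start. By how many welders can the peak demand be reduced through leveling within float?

Early-start peak: d1:9  d2:6  d3:3  d4:2  d5:0 ⇒ 9.
Leveled (A1@1, A2@4, A3@2, A4@1): d1:4  d2:3  d3:3  d4:5  d5:5 ⇒ 5.
Reduction 9 − 5 = 4.

4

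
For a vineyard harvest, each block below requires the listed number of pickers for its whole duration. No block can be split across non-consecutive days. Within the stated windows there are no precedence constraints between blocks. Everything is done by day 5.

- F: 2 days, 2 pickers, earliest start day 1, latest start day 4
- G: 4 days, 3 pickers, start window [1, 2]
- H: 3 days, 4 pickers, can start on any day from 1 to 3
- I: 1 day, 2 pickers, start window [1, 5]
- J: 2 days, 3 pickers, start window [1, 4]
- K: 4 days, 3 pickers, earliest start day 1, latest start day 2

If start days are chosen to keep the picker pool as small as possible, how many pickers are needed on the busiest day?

Early-start (F@1, G@1, H@1, I@1, J@1, K@1) gives peak 17: d1:17  d2:15  d3:10  d4:6  d5:0.
Shift H→3, K→2.
Schedule F@1, G@1, H@3, I@1, J@1, K@2: d1:10  d2:11  d3:10  d4:10  d5:7 — peak 11.

11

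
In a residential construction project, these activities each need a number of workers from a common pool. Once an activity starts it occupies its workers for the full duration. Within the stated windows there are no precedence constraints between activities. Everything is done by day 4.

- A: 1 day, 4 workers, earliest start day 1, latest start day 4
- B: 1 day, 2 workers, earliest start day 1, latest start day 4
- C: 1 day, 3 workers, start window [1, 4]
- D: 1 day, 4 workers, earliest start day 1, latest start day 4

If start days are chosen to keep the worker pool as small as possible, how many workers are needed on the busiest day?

4

Early-start (A@1, B@1, C@1, D@1) gives peak 13: d1:13  d2:0  d3:0  d4:0.
Shift B→2, C→3, D→4.
Schedule A@1, B@2, C@3, D@4: d1:4  d2:2  d3:3  d4:4 — peak 4.
Total worker-days = 13 over 4 days ⇒ peak ≥ ⌈13/4⌉ = 4, so 4 is optimal.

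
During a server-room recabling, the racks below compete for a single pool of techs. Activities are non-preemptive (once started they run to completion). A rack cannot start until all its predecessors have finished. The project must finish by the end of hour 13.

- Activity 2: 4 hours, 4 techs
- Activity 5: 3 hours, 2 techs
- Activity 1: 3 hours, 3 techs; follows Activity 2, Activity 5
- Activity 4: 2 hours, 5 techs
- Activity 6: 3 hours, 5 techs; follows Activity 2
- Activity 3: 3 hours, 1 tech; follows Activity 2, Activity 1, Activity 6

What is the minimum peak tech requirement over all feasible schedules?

6

Early-start (Activity 2@1, Activity 5@1, Activity 1@5, Activity 4@1, Activity 6@5, Activity 3@8) gives peak 11: h1:11  h2:11  h3:6  h4:4  h5:8  h6:8  h7:8  h8:1  h9:1  h10:1  h11:0  h12:0  h13:0.
Shift Activity 4→11, Activity 6→8, Activity 3→11.
Schedule Activity 2@1, Activity 5@1, Activity 1@5, Activity 4@11, Activity 6@8, Activity 3@11: h1:6  h2:6  h3:6  h4:4  h5:3  h6:3  h7:3  h8:5  h9:5  h10:5  h11:6  h12:6  h13:1 — peak 6.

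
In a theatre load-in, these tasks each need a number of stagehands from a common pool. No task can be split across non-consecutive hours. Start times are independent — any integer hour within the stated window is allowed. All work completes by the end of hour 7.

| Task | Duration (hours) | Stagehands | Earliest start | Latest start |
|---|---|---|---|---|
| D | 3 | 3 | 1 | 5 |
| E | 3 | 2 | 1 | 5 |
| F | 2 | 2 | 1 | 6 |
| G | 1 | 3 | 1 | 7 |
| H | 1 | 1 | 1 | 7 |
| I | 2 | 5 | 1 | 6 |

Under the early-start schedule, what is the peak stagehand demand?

16

Early-start schedule: D@1, E@1, F@1, G@1, H@1, I@1.
Load per hour: hour 1: 16, hour 2: 12, hour 3: 5, hour 4: 0, hour 5: 0, hour 6: 0, hour 7: 0.
Peak is 16.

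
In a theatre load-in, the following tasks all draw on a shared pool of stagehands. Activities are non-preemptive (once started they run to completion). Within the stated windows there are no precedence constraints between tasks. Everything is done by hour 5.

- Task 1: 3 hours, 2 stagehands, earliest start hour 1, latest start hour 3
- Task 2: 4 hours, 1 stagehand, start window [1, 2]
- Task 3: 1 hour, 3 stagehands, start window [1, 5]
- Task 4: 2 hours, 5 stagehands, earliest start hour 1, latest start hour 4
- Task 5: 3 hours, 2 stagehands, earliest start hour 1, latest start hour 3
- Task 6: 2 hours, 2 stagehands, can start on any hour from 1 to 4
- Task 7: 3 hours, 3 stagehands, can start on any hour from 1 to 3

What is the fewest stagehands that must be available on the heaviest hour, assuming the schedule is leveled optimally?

Early-start (Task 1@1, Task 2@1, Task 3@1, Task 4@1, Task 5@1, Task 6@1, Task 7@1) gives peak 18: h1:18  h2:15  h3:8  h4:1  h5:0.
Shift Task 2→2, Task 4→4, Task 7→3.
Schedule Task 1@1, Task 2@2, Task 3@1, Task 4@4, Task 5@1, Task 6@1, Task 7@3: h1:9  h2:7  h3:8  h4:9  h5:9 — peak 9.
Total stagehand-hours = 42 over 5 hours ⇒ peak ≥ ⌈42/5⌉ = 9, so 9 is optimal.

9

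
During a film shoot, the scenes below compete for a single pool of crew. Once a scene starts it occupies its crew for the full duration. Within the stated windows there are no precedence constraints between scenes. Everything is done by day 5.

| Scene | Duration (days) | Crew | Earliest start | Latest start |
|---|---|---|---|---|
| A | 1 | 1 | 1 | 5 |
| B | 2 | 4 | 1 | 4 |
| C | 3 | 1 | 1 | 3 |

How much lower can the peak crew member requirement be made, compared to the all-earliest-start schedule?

Early-start peak: d1:6  d2:5  d3:1  d4:0  d5:0 ⇒ 6.
Leveled (A@1, B@4, C@1): d1:2  d2:1  d3:1  d4:4  d5:4 ⇒ 4.
Reduction 6 − 4 = 2.

2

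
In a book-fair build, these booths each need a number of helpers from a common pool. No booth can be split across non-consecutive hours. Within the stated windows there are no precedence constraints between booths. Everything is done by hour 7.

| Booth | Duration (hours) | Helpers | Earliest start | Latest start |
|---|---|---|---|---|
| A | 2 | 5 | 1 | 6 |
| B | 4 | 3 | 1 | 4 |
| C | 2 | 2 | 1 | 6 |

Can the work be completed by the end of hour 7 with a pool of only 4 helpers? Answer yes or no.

The minimum achievable peak is 5; 4 < 5, so no feasible schedule stays within the cap.

no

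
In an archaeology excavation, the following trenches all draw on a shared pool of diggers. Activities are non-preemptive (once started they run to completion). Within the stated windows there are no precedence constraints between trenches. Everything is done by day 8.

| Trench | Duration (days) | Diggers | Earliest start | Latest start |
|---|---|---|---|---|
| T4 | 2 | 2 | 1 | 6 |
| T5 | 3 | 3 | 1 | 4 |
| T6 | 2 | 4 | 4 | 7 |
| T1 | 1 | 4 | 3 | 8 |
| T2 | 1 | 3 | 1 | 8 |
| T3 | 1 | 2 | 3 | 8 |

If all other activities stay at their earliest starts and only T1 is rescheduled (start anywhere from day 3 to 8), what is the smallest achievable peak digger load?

8

T1@3: d1:8  d2:5  d3:9  d4:4  d5:4  d6:0  d7:0  d8:0 → peak 9
T1@4: d1:8  d2:5  d3:5  d4:8  d5:4  d6:0  d7:0  d8:0 → peak 8
T1@5: d1:8  d2:5  d3:5  d4:4  d5:8  d6:0  d7:0  d8:0 → peak 8
T1@6: d1:8  d2:5  d3:5  d4:4  d5:4  d6:4  d7:0  d8:0 → peak 8
T1@7: d1:8  d2:5  d3:5  d4:4  d5:4  d6:0  d7:4  d8:0 → peak 8
T1@8: d1:8  d2:5  d3:5  d4:4  d5:4  d6:0  d7:0  d8:4 → peak 8
Best is T1@4, peak 8.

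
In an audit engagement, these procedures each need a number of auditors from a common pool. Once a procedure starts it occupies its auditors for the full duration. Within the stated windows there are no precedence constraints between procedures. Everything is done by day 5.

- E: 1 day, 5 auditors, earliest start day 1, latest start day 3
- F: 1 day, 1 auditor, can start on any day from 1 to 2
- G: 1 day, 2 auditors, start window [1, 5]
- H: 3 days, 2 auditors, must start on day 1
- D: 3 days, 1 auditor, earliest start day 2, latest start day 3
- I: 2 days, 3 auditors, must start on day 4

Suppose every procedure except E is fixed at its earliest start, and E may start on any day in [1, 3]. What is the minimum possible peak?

E@1: d1:10  d2:3  d3:3  d4:4  d5:3 → peak 10
E@2: d1:5  d2:8  d3:3  d4:4  d5:3 → peak 8
E@3: d1:5  d2:3  d3:8  d4:4  d5:3 → peak 8
Best is E@2, peak 8.

8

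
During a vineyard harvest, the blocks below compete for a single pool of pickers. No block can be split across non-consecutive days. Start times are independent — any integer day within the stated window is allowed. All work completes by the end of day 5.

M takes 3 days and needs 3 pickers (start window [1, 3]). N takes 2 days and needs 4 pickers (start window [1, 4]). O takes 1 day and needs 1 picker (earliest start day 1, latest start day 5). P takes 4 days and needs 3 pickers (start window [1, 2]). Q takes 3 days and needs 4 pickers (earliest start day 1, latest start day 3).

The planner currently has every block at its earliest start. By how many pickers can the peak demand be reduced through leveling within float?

5

Early-start peak: d1:15  d2:14  d3:10  d4:3  d5:0 ⇒ 15.
Leveled (M@1, N@1, O@1, P@2, Q@3): d1:8  d2:10  d3:10  d4:7  d5:7 ⇒ 10.
Reduction 15 − 10 = 5.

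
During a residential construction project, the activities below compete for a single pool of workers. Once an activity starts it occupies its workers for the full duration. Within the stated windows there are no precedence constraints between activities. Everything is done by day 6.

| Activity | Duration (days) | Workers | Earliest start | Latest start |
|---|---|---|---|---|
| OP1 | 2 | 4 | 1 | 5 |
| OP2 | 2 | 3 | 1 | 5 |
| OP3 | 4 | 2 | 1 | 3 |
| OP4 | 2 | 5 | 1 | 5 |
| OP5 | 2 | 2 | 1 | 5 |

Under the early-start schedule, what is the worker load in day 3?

At early start, day 3 has: OP3.
Demand: 2 = 2.

2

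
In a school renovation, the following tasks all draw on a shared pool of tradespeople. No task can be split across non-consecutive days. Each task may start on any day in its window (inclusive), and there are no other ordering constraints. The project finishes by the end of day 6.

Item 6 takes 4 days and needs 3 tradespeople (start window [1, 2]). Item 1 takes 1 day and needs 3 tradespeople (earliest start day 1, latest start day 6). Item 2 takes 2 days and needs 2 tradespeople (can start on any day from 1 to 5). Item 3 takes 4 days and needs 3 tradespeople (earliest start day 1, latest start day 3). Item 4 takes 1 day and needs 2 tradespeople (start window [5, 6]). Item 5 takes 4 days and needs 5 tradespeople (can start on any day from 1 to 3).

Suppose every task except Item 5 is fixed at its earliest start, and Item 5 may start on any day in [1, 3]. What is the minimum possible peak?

Item 5@1: d1:16  d2:13  d3:11  d4:11  d5:2  d6:0 → peak 16
Item 5@2: d1:11  d2:13  d3:11  d4:11  d5:7  d6:0 → peak 13
Item 5@3: d1:11  d2:8  d3:11  d4:11  d5:7  d6:5 → peak 11
Best is Item 5@3, peak 11.

11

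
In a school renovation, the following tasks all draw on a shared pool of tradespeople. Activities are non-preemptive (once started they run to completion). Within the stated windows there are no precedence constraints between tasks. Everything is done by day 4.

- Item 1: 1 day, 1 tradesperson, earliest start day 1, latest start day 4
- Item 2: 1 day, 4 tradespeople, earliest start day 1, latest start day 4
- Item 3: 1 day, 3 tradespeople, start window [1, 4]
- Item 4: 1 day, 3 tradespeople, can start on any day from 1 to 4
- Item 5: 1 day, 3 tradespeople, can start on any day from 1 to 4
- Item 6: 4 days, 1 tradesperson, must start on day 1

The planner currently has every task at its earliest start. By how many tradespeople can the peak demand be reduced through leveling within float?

10

Early-start peak: d1:15  d2:1  d3:1  d4:1 ⇒ 15.
Leveled (Item 1@1, Item 2@2, Item 3@1, Item 4@3, Item 5@4, Item 6@1): d1:5  d2:5  d3:4  d4:4 ⇒ 5.
Reduction 15 − 5 = 10.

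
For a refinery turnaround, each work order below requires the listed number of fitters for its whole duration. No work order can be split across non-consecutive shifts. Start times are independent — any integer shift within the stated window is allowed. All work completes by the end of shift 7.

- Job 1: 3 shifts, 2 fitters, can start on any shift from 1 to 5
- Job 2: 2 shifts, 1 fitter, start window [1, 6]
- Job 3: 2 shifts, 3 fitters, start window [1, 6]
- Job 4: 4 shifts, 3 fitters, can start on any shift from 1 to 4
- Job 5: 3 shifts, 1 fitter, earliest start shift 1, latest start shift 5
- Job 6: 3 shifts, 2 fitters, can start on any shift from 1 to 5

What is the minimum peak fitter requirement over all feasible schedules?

6

Early-start (Job 1@1, Job 2@1, Job 3@1, Job 4@1, Job 5@1, Job 6@1) gives peak 12: s1:12  s2:12  s3:8  s4:3  s5:0  s6:0  s7:0.
Shift Job 4→3, Job 5→3, Job 6→4.
Schedule Job 1@1, Job 2@1, Job 3@1, Job 4@3, Job 5@3, Job 6@4: s1:6  s2:6  s3:6  s4:6  s5:6  s6:5  s7:0 — peak 6.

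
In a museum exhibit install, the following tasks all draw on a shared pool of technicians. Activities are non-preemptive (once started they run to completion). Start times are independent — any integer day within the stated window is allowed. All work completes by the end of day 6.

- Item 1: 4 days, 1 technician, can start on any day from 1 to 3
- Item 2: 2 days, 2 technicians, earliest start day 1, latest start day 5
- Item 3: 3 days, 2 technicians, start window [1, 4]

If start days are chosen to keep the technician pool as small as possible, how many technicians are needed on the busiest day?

Early-start (Item 1@1, Item 2@1, Item 3@1) gives peak 5: d1:5  d2:5  d3:3  d4:1  d5:0  d6:0.
Shift Item 3→3.
Schedule Item 1@1, Item 2@1, Item 3@3: d1:3  d2:3  d3:3  d4:3  d5:2  d6:0 — peak 3.
Total technician-days = 14 over 6 days ⇒ peak ≥ ⌈14/6⌉ = 3, so 3 is optimal.

3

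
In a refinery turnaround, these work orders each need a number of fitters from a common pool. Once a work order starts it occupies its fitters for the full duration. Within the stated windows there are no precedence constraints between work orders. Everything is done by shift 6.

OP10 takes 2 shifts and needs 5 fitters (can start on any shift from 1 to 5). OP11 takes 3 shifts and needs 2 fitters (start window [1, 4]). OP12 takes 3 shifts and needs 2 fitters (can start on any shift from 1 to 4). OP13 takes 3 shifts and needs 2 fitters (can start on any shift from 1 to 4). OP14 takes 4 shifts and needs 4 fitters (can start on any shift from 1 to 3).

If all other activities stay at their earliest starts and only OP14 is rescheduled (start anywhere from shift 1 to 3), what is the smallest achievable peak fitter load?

11

OP14@1: s1:15  s2:15  s3:10  s4:4  s5:0  s6:0 → peak 15
OP14@2: s1:11  s2:15  s3:10  s4:4  s5:4  s6:0 → peak 15
OP14@3: s1:11  s2:11  s3:10  s4:4  s5:4  s6:4 → peak 11
Best is OP14@3, peak 11.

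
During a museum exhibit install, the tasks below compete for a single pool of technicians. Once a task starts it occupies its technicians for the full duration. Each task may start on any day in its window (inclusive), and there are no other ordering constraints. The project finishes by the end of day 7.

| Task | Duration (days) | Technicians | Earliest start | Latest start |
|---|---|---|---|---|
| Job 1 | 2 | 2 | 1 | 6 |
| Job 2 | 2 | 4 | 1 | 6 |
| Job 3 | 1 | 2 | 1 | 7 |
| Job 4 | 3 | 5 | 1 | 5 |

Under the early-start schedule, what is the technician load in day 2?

At early start, day 2 has: Job 1, Job 2, Job 4.
Demand: 2 + 4 + 5 = 11.

11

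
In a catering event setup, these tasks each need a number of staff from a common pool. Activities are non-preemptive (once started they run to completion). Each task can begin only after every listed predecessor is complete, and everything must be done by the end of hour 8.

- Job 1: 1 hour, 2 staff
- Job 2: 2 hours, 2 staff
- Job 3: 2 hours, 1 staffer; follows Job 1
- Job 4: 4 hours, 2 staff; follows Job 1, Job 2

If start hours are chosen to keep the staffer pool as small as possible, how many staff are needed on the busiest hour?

Early-start (Job 1@1, Job 2@1, Job 3@2, Job 4@3) gives peak 4: h1:4  h2:3  h3:3  h4:2  h5:2  h6:2  h7:0  h8:0.
Shift Job 2→2, Job 4→4.
Schedule Job 1@1, Job 2@2, Job 3@2, Job 4@4: h1:2  h2:3  h3:3  h4:2  h5:2  h6:2  h7:2  h8:0 — peak 3.

3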